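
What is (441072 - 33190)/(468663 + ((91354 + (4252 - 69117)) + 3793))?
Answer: 407882/498945 ≈ 0.81749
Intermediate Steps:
(441072 - 33190)/(468663 + ((91354 + (4252 - 69117)) + 3793)) = 407882/(468663 + ((91354 - 64865) + 3793)) = 407882/(468663 + (26489 + 3793)) = 407882/(468663 + 30282) = 407882/498945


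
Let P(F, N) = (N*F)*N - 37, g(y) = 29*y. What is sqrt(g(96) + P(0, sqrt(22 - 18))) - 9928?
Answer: -9928 + sqrt(2747) ≈ -9875.6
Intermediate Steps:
P(F, N) = -37 + F*N**2 (P(F, N) = (F*N)*N - 37 = F*N**2 - 37 = -37 + F*N**2)
sqrt(g(96) + P(0, sqrt(22 - 18))) - 9928 = sqrt(29*96 + (-37 + 0*(sqrt(22 - 18))**2)) - 9928 = sqrt(2784 + (-37 + 0*(sqrt(4))**2)) - 9928 = sqrt(2784 + (-37 + 0*2**2)) - 9928 = sqrt(2784 + (-37 + 0*4)) - 9928 = sqrt(2784 + (-37 + 0)) - 9928 = sqrt(2784 - 37) - 9928 = sqrt(2747) - 9928 = -9928 + sqrt(2747)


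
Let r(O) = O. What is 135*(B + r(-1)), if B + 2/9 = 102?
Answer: 13605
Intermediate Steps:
B = 916/9 (B = -2/9 + 102 = 916/9 ≈ 101.78)
135*(B + r(-1)) = 135*(916/9 - 1) = 135*(907/9) = 13605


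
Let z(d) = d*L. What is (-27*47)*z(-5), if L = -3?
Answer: -19035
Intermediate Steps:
z(d) = -3*d (z(d) = d*(-3) = -3*d)
(-27*47)*z(-5) = (-27*47)*(-3*(-5)) = -1269*15 = -19035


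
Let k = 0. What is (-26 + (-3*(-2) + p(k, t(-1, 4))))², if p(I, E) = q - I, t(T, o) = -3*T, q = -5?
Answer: 625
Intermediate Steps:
p(I, E) = -5 - I
(-26 + (-3*(-2) + p(k, t(-1, 4))))² = (-26 + (-3*(-2) + (-5 - 1*0)))² = (-26 + (6 + (-5 + 0)))² = (-26 + (6 - 5))² = (-26 + 1)² = (-25)² = 625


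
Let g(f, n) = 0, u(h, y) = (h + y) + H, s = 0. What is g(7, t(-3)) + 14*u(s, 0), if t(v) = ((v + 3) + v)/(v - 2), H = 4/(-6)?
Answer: -28/3 ≈ -9.3333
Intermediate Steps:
H = -⅔ (H = 4*(-⅙) = -⅔ ≈ -0.66667)
t(v) = (3 + 2*v)/(-2 + v) (t(v) = ((3 + v) + v)/(-2 + v) = (3 + 2*v)/(-2 + v))
u(h, y) = -⅔ + h + y (u(h, y) = (h + y) - ⅔ = -⅔ + h + y)
g(7, t(-3)) + 14*u(s, 0) = 0 + 14*(-⅔ + 0 + 0) = 0 + 14*(-⅔) = 0 - 28/3 = -28/3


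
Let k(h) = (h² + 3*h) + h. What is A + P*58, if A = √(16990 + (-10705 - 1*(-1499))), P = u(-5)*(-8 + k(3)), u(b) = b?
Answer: -3770 + 2*√1946 ≈ -3681.8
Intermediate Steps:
k(h) = h² + 4*h
P = -65 (P = -5*(-8 + 3*(4 + 3)) = -5*(-8 + 3*7) = -5*(-8 + 21) = -5*13 = -65)
A = 2*√1946 (A = √(16990 + (-10705 + 1499)) = √(16990 - 9206) = √7784 = 2*√1946 ≈ 88.227)
A + P*58 = 2*√1946 - 65*58 = 2*√1946 - 3770 = -3770 + 2*√1946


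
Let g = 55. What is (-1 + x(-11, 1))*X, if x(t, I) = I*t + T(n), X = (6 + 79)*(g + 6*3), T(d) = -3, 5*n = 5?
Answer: -93075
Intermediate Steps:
n = 1 (n = (⅕)*5 = 1)
X = 6205 (X = (6 + 79)*(55 + 6*3) = 85*(55 + 18) = 85*73 = 6205)
x(t, I) = -3 + I*t (x(t, I) = I*t - 3 = -3 + I*t)
(-1 + x(-11, 1))*X = (-1 + (-3 + 1*(-11)))*6205 = (-1 + (-3 - 11))*6205 = (-1 - 14)*6205 = -15*6205 = -93075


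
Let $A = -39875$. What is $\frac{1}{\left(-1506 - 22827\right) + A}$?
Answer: $- \frac{1}{64208} \approx -1.5574 \cdot 10^{-5}$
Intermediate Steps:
$\frac{1}{\left(-1506 - 22827\right) + A} = \frac{1}{\left(-1506 - 22827\right) - 39875} = \frac{1}{-24333 - 39875} = \frac{1}{-64208} = - \frac{1}{64208}$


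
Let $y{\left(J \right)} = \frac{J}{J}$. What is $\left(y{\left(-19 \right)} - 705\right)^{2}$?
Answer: $495616$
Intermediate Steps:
$y{\left(J \right)} = 1$
$\left(y{\left(-19 \right)} - 705\right)^{2} = \left(1 - 705\right)^{2} = \left(-704\right)^{2} = 495616$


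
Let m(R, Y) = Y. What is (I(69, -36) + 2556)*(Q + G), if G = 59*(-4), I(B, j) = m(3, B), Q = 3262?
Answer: 7943250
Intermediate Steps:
I(B, j) = B
G = -236
(I(69, -36) + 2556)*(Q + G) = (69 + 2556)*(3262 - 236) = 2625*3026 = 7943250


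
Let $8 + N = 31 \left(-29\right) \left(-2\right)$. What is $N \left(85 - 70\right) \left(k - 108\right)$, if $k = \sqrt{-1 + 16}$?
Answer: $-2899800 + 26850 \sqrt{15} \approx -2.7958 \cdot 10^{6}$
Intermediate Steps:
$k = \sqrt{15} \approx 3.873$
$N = 1790$ ($N = -8 + 31 \left(-29\right) \left(-2\right) = -8 - -1798 = -8 + 1798 = 1790$)
$N \left(85 - 70\right) \left(k - 108\right) = 1790 \left(85 - 70\right) \left(\sqrt{15} - 108\right) = 1790 \left(85 - 70\right) \left(-108 + \sqrt{15}\right) = 1790 \cdot 15 \left(-108 + \sqrt{15}\right) = 1790 \left(-1620 + 15 \sqrt{15}\right) = -2899800 + 26850 \sqrt{15}$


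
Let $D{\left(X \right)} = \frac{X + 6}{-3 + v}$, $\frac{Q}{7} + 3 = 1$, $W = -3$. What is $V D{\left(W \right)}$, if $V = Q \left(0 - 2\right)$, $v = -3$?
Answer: $-14$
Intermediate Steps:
$Q = -14$ ($Q = -21 + 7 \cdot 1 = -21 + 7 = -14$)
$D{\left(X \right)} = -1 - \frac{X}{6}$ ($D{\left(X \right)} = \frac{X + 6}{-3 - 3} = \frac{6 + X}{-6} = \left(6 + X\right) \left(- \frac{1}{6}\right) = -1 - \frac{X}{6}$)
$V = 28$ ($V = - 14 \left(0 - 2\right) = \left(-14\right) \left(-2\right) = 28$)
$V D{\left(W \right)} = 28 \left(-1 - - \frac{1}{2}\right) = 28 \left(-1 + \frac{1}{2}\right) = 28 \left(- \frac{1}{2}\right) = -14$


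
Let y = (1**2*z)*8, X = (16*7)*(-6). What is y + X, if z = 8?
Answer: -608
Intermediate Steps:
X = -672 (X = 112*(-6) = -672)
y = 64 (y = (1**2*8)*8 = (1*8)*8 = 8*8 = 64)
y + X = 64 - 672 = -608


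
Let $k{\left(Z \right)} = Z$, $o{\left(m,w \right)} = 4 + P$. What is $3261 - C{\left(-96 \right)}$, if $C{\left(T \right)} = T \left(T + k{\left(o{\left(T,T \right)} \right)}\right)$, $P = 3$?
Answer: $-5283$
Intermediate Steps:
$o{\left(m,w \right)} = 7$ ($o{\left(m,w \right)} = 4 + 3 = 7$)
$C{\left(T \right)} = T \left(7 + T\right)$ ($C{\left(T \right)} = T \left(T + 7\right) = T \left(7 + T\right)$)
$3261 - C{\left(-96 \right)} = 3261 - - 96 \left(7 - 96\right) = 3261 - \left(-96\right) \left(-89\right) = 3261 - 8544 = -5283$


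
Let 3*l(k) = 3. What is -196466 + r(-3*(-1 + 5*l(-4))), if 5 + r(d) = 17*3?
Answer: -196420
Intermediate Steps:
l(k) = 1 (l(k) = (⅓)*3 = 1)
r(d) = 46 (r(d) = -5 + 17*3 = -5 + 51 = 46)
-196466 + r(-3*(-1 + 5*l(-4))) = -196466 + 46 = -196420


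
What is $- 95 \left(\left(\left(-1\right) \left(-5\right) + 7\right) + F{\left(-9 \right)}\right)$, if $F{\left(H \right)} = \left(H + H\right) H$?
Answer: $-16530$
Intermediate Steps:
$F{\left(H \right)} = 2 H^{2}$ ($F{\left(H \right)} = 2 H H = 2 H^{2}$)
$- 95 \left(\left(\left(-1\right) \left(-5\right) + 7\right) + F{\left(-9 \right)}\right) = - 95 \left(\left(\left(-1\right) \left(-5\right) + 7\right) + 2 \left(-9\right)^{2}\right) = - 95 \left(\left(5 + 7\right) + 2 \cdot 81\right) = - 95 \left(12 + 162\right) = \left(-95\right) 174 = -16530$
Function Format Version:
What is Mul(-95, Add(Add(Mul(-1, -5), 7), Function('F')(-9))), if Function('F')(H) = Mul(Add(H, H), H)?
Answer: -16530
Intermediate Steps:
Function('F')(H) = Mul(2, Pow(H, 2)) (Function('F')(H) = Mul(Mul(2, H), H) = Mul(2, Pow(H, 2)))
Mul(-95, Add(Add(Mul(-1, -5), 7), Function('F')(-9))) = Mul(-95, Add(Add(Mul(-1, -5), 7), Mul(2, Pow(-9, 2)))) = Mul(-95, Add(Add(5, 7), Mul(2, 81))) = Mul(-95, Add(12, 162)) = Mul(-95, 174) = -16530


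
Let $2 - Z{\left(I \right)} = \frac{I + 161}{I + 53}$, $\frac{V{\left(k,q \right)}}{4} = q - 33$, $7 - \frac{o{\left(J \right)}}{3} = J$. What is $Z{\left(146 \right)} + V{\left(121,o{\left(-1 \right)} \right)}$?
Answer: $- \frac{7073}{199} \approx -35.543$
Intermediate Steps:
$o{\left(J \right)} = 21 - 3 J$
$V{\left(k,q \right)} = -132 + 4 q$ ($V{\left(k,q \right)} = 4 \left(q - 33\right) = 4 \left(-33 + q\right) = -132 + 4 q$)
$Z{\left(I \right)} = 2 - \frac{161 + I}{53 + I}$ ($Z{\left(I \right)} = 2 - \frac{I + 161}{I + 53} = 2 - \frac{161 + I}{53 + I}$)
$Z{\left(146 \right)} + V{\left(121,o{\left(-1 \right)} \right)} = \frac{-55 + 146}{53 + 146} - \left(132 - 4 \left(21 - -3\right)\right) = \frac{1}{199} \cdot 91 - \left(132 - 4 \left(21 + 3\right)\right) = \frac{1}{199} \cdot 91 + \left(-132 + 4 \cdot 24\right) = \frac{91}{199} + \left(-132 + 96\right) = \frac{91}{199} - 36 = - \frac{7073}{199}$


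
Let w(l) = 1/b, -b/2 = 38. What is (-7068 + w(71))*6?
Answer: -1611507/38 ≈ -42408.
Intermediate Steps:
b = -76 (b = -2*38 = -76)
w(l) = -1/76 (w(l) = 1/(-76) = -1/76)
(-7068 + w(71))*6 = (-7068 - 1/76)*6 = -537169/76*6 = -1611507/38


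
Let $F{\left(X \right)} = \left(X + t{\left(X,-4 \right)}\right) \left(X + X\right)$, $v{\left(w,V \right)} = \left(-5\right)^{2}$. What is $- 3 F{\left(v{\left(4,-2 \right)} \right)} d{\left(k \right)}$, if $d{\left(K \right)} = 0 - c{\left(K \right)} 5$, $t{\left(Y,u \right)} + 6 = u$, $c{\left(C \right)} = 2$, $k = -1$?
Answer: $22500$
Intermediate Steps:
$t{\left(Y,u \right)} = -6 + u$
$v{\left(w,V \right)} = 25$
$F{\left(X \right)} = 2 X \left(-10 + X\right)$ ($F{\left(X \right)} = \left(X - 10\right) \left(X + X\right) = \left(X - 10\right) 2 X = \left(-10 + X\right) 2 X = 2 X \left(-10 + X\right)$)
$d{\left(K \right)} = -10$ ($d{\left(K \right)} = 0 - 2 \cdot 5 = 0 - 10 = -10$)
$- 3 F{\left(v{\left(4,-2 \right)} \right)} d{\left(k \right)} = - 3 \cdot 2 \cdot 25 \left(-10 + 25\right) \left(-10\right) = - 3 \cdot 2 \cdot 25 \cdot 15 \left(-10\right) = - 3 \cdot 750 \left(-10\right) = \left(-3\right) \left(-7500\right) = 22500$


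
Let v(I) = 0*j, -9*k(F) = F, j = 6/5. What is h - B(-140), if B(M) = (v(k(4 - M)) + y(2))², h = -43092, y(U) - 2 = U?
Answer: -43108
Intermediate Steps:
y(U) = 2 + U
j = 6/5 (j = 6*(⅕) = 6/5 ≈ 1.2000)
k(F) = -F/9
v(I) = 0 (v(I) = 0*(6/5) = 0)
B(M) = 16 (B(M) = (0 + (2 + 2))² = (0 + 4)² = 4² = 16)
h - B(-140) = -43092 - 1*16 = -43092 - 16 = -43108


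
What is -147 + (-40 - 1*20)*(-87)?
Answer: 5073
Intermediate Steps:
-147 + (-40 - 1*20)*(-87) = -147 + (-40 - 20)*(-87) = -147 - 60*(-87) = -147 + 5220 = 5073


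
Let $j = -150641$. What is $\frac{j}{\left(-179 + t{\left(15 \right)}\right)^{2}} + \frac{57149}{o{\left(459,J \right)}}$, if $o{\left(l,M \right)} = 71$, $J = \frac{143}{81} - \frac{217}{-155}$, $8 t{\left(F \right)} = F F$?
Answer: $\frac{1162999307}{1456849} \approx 798.3$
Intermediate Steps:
$t{\left(F \right)} = \frac{F^{2}}{8}$ ($t{\left(F \right)} = \frac{F F}{8} = \frac{F^{2}}{8}$)
$J = \frac{1282}{405}$ ($J = 143 \cdot \frac{1}{81} - - \frac{7}{5} = \frac{143}{81} + \frac{7}{5} = \frac{1282}{405} \approx 3.1654$)
$\frac{j}{\left(-179 + t{\left(15 \right)}\right)^{2}} + \frac{57149}{o{\left(459,J \right)}} = - \frac{150641}{\left(-179 + \frac{15^{2}}{8}\right)^{2}} + \frac{57149}{71} = - \frac{150641}{\left(-179 + \frac{1}{8} \cdot 225\right)^{2}} + 57149 \cdot \frac{1}{71} = - \frac{150641}{\left(-179 + \frac{225}{8}\right)^{2}} + \frac{57149}{71} = - \frac{150641}{\left(- \frac{1207}{8}\right)^{2}} + \frac{57149}{71} = - \frac{150641}{\frac{1456849}{64}} + \frac{57149}{71} = \left(-150641\right) \frac{64}{1456849} + \frac{57149}{71} = - \frac{9641024}{1456849} + \frac{57149}{71} = \frac{1162999307}{1456849}$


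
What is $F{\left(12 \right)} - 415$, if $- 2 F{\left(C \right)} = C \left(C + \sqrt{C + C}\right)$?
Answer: $-487 - 12 \sqrt{6} \approx -516.39$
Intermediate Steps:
$F{\left(C \right)} = - \frac{C \left(C + \sqrt{2} \sqrt{C}\right)}{2}$ ($F{\left(C \right)} = - \frac{C \left(C + \sqrt{C + C}\right)}{2} = - \frac{C \left(C + \sqrt{2 C}\right)}{2} = - \frac{C \left(C + \sqrt{2} \sqrt{C}\right)}{2}$)
$F{\left(12 \right)} - 415 = \left(- \frac{12^{2}}{2} - \frac{\sqrt{2} \cdot 12^{\frac{3}{2}}}{2}\right) - 415 = \left(\left(- \frac{1}{2}\right) 144 - \frac{\sqrt{2} \cdot 24 \sqrt{3}}{2}\right) - 415 = \left(-72 - 12 \sqrt{6}\right) - 415 = -487 - 12 \sqrt{6}$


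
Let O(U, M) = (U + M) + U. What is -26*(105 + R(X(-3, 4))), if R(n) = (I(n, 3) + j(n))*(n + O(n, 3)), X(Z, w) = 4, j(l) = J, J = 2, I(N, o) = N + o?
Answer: -6240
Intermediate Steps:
j(l) = 2
O(U, M) = M + 2*U (O(U, M) = (M + U) + U = M + 2*U)
R(n) = (3 + 3*n)*(5 + n) (R(n) = ((n + 3) + 2)*(n + (3 + 2*n)) = ((3 + n) + 2)*(3 + 3*n) = (5 + n)*(3 + 3*n) = (3 + 3*n)*(5 + n))
-26*(105 + R(X(-3, 4))) = -26*(105 + (15 + 3*4² + 18*4)) = -26*(105 + (15 + 3*16 + 72)) = -26*(105 + (15 + 48 + 72)) = -26*(105 + 135) = -26*240 = -6240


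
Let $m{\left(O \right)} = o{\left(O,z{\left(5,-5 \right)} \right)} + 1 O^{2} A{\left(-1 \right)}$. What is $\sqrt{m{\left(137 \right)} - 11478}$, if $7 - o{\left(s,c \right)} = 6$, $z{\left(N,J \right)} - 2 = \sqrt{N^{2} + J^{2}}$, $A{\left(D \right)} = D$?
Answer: $71 i \sqrt{6} \approx 173.91 i$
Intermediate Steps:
$z{\left(N,J \right)} = 2 + \sqrt{J^{2} + N^{2}}$ ($z{\left(N,J \right)} = 2 + \sqrt{N^{2} + J^{2}} = 2 + \sqrt{J^{2} + N^{2}}$)
$o{\left(s,c \right)} = 1$ ($o{\left(s,c \right)} = 7 - 6 = 1$)
$m{\left(O \right)} = 1 - O^{2}$ ($m{\left(O \right)} = 1 + 1 O^{2} \left(-1\right) = 1 + O^{2} \left(-1\right) = 1 - O^{2}$)
$\sqrt{m{\left(137 \right)} - 11478} = \sqrt{\left(1 - 137^{2}\right) - 11478} = \sqrt{\left(1 - 18769\right) - 11478} = \sqrt{-18768 - 11478} = \sqrt{-30246} = 71 i \sqrt{6}$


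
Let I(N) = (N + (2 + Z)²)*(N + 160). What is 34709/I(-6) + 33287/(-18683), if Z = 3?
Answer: 78724355/7809494 ≈ 10.081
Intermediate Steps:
I(N) = (25 + N)*(160 + N) (I(N) = (N + (2 + 3)²)*(N + 160) = (N + 5²)*(160 + N) = (N + 25)*(160 + N) = (25 + N)*(160 + N))
34709/I(-6) + 33287/(-18683) = 34709/(4000 + (-6)² + 185*(-6)) + 33287/(-18683) = 34709/(4000 + 36 - 1110) + 33287*(-1/18683) = 34709/2926 - 33287/18683 = 78724355/7809494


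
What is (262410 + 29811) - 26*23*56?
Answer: 258733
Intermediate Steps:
(262410 + 29811) - 26*23*56 = 292221 - 598*56 = 292221 - 33488 = 258733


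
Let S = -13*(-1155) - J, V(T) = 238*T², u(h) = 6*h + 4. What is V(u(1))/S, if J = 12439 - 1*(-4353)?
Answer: -23800/1777 ≈ -13.393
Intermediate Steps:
u(h) = 4 + 6*h
J = 16792 (J = 12439 + 4353 = 16792)
S = -1777 (S = -13*(-1155) - 1*16792 = 15015 - 16792 = -1777)
V(u(1))/S = (238*(4 + 6*1)²)/(-1777) = (238*(4 + 6)²)*(-1/1777) = (238*10²)*(-1/1777) = (238*100)*(-1/1777) = 23800*(-1/1777) = -23800/1777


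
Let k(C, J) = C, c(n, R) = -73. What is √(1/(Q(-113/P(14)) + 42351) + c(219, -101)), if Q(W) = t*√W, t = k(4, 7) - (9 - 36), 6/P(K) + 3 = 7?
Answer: √((-9274866 - 2263*I*√678)/(127053 + 31*I*√678)) ≈ 0.e-8 - 8.544*I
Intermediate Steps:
P(K) = 3/2 (P(K) = 6/(-3 + 7) = 6/4 = 6*(¼) = 3/2)
t = 31 (t = 4 - (9 - 36) = 4 - 1*(-27) = 4 + 27 = 31)
Q(W) = 31*√W
√(1/(Q(-113/P(14)) + 42351) + c(219, -101)) = √(1/(31*√(-113/3/2) + 42351) - 73) = √(1/(31*√(-113*⅔) + 42351) - 73) = √(1/(31*√(-226/3) + 42351) - 73) = √(1/(31*(I*√678/3) + 42351) - 73) = √(1/(31*I*√678/3 + 42351) - 73) = √(1/(42351 + 31*I*√678/3) - 73) = √(-73 + 1/(42351 + 31*I*√678/3))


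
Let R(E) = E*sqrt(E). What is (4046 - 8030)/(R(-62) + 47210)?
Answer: -15673720/185751869 - 20584*I*sqrt(62)/185751869 ≈ -0.08438 - 0.00087255*I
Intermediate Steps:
R(E) = E**(3/2)
(4046 - 8030)/(R(-62) + 47210) = (4046 - 8030)/((-62)**(3/2) + 47210) = -3984/(-62*I*sqrt(62) + 47210) = -3984/(47210 - 62*I*sqrt(62))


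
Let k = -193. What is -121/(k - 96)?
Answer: 121/289 ≈ 0.41868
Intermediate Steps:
-121/(k - 96) = -121/(-193 - 96) = -121/(-289) = -1/289*(-121) = 121/289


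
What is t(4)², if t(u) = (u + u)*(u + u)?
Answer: 4096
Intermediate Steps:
t(u) = 4*u² (t(u) = (2*u)*(2*u) = 4*u²)
t(4)² = (4*4²)² = (4*16)² = 64² = 4096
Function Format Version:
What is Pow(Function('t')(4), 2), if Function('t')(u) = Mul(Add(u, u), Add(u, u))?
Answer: 4096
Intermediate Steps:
Function('t')(u) = Mul(4, Pow(u, 2)) (Function('t')(u) = Mul(Mul(2, u), Mul(2, u)) = Mul(4, Pow(u, 2)))
Pow(Function('t')(4), 2) = Pow(Mul(4, Pow(4, 2)), 2) = Pow(Mul(4, 16), 2) = Pow(64, 2) = 4096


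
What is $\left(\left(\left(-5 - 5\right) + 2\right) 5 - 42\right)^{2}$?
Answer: $6724$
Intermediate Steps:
$\left(\left(\left(-5 - 5\right) + 2\right) 5 - 42\right)^{2} = \left(\left(-10 + 2\right) 5 - 42\right)^{2} = \left(\left(-8\right) 5 - 42\right)^{2} = \left(-40 - 42\right)^{2} = \left(-82\right)^{2} = 6724$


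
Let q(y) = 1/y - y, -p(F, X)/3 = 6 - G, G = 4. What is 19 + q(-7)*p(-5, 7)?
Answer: -155/7 ≈ -22.143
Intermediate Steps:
p(F, X) = -6 (p(F, X) = -3*(6 - 1*4) = -3*(6 - 4) = -3*2 = -6)
19 + q(-7)*p(-5, 7) = 19 + (1/(-7) - 1*(-7))*(-6) = 19 + (-1/7 + 7)*(-6) = 19 + (48/7)*(-6) = 19 - 288/7 = -155/7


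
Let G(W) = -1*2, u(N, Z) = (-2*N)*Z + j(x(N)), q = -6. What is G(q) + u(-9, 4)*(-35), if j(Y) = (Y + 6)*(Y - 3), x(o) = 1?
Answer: -2032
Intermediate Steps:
j(Y) = (-3 + Y)*(6 + Y) (j(Y) = (6 + Y)*(-3 + Y) = (-3 + Y)*(6 + Y))
u(N, Z) = -14 - 2*N*Z (u(N, Z) = (-2*N)*Z + (-18 + 1² + 3*1) = -2*N*Z + (-18 + 1 + 3) = -2*N*Z - 14 = -14 - 2*N*Z)
G(W) = -2
G(q) + u(-9, 4)*(-35) = -2 + (-14 - 2*(-9)*4)*(-35) = -2 + (-14 + 72)*(-35) = -2 + 58*(-35) = -2 - 2030 = -2032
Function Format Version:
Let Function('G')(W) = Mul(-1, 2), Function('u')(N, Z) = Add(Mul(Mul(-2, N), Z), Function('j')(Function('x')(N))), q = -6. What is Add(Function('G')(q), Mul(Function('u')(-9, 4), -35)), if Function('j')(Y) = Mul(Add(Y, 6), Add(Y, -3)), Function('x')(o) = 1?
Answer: -2032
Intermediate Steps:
Function('j')(Y) = Mul(Add(-3, Y), Add(6, Y)) (Function('j')(Y) = Mul(Add(6, Y), Add(-3, Y)) = Mul(Add(-3, Y), Add(6, Y)))
Function('u')(N, Z) = Add(-14, Mul(-2, N, Z)) (Function('u')(N, Z) = Add(Mul(Mul(-2, N), Z), Add(-18, Pow(1, 2), Mul(3, 1))) = Add(Mul(-2, N, Z), Add(-18, 1, 3)) = Add(Mul(-2, N, Z), -14) = Add(-14, Mul(-2, N, Z)))
Function('G')(W) = -2
Add(Function('G')(q), Mul(Function('u')(-9, 4), -35)) = Add(-2, Mul(Add(-14, Mul(-2, -9, 4)), -35)) = Add(-2, Mul(Add(-14, 72), -35)) = Add(-2, Mul(58, -35)) = Add(-2, -2030) = -2032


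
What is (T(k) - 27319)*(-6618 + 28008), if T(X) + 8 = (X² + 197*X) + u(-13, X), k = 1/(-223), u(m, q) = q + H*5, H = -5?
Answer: -29095357367790/49729 ≈ -5.8508e+8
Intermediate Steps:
u(m, q) = -25 + q (u(m, q) = q - 5*5 = q - 25 = -25 + q)
k = -1/223 ≈ -0.0044843
T(X) = -33 + X² + 198*X (T(X) = -8 + ((X² + 197*X) + (-25 + X)) = -8 + (-25 + X² + 198*X) = -33 + X² + 198*X)
(T(k) - 27319)*(-6618 + 28008) = ((-33 + (-1/223)² + 198*(-1/223)) - 27319)*(-6618 + 28008) = ((-33 + 1/49729 - 198/223) - 27319)*21390 = (-1685210/49729 - 27319)*21390 = -1360231761/49729*21390 = -29095357367790/49729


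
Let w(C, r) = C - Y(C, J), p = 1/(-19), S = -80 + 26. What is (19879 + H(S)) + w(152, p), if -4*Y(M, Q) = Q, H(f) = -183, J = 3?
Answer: 79395/4 ≈ 19849.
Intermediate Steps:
S = -54
p = -1/19 ≈ -0.052632
Y(M, Q) = -Q/4
w(C, r) = ¾ + C (w(C, r) = C - (-1)*3/4 = C - 1*(-¾) = C + ¾ = ¾ + C)
(19879 + H(S)) + w(152, p) = (19879 - 183) + (¾ + 152) = 19696 + 611/4 = 79395/4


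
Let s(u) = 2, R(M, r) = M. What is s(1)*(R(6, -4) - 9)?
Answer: -6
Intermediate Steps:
s(1)*(R(6, -4) - 9) = 2*(6 - 9) = 2*(-3) = -6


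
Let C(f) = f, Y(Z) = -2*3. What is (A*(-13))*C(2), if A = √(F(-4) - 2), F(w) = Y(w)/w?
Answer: -13*I*√2 ≈ -18.385*I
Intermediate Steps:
Y(Z) = -6
F(w) = -6/w
A = I*√2/2 (A = √(-6/(-4) - 2) = √(-6*(-¼) - 2) = √(3/2 - 2) = √(-½) = I*√2/2 ≈ 0.70711*I)
(A*(-13))*C(2) = ((I*√2/2)*(-13))*2 = -13*I*√2/2*2 = -13*I*√2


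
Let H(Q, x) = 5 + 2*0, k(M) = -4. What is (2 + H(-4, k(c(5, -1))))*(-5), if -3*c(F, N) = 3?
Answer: -35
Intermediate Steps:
c(F, N) = -1 (c(F, N) = -⅓*3 = -1)
H(Q, x) = 5 (H(Q, x) = 5 + 0 = 5)
(2 + H(-4, k(c(5, -1))))*(-5) = (2 + 5)*(-5) = 7*(-5) = -35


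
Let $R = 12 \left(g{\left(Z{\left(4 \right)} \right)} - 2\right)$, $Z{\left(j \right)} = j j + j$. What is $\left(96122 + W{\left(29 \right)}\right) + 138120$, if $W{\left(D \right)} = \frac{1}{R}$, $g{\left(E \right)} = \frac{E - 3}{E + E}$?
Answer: $\frac{44271728}{189} \approx 2.3424 \cdot 10^{5}$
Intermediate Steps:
$Z{\left(j \right)} = j + j^{2}$ ($Z{\left(j \right)} = j^{2} + j = j + j^{2}$)
$g{\left(E \right)} = \frac{-3 + E}{2 E}$
$R = - \frac{189}{10}$ ($R = 12 \left(\frac{-3 + 4 \left(1 + 4\right)}{2 \cdot 4 \left(1 + 4\right)} - 2\right) = 12 \left(\frac{-3 + 4 \cdot 5}{2 \cdot 4 \cdot 5} - 2\right) = 12 \left(\frac{-3 + 20}{2 \cdot 20} - 2\right) = 12 \left(\frac{1}{2} \cdot \frac{1}{20} \cdot 17 - 2\right) = 12 \left(\frac{17}{40} - 2\right) = 12 \left(- \frac{63}{40}\right) = - \frac{189}{10} \approx -18.9$)
$W{\left(D \right)} = - \frac{10}{189}$ ($W{\left(D \right)} = \frac{1}{- \frac{189}{10}} = - \frac{10}{189}$)
$\left(96122 + W{\left(29 \right)}\right) + 138120 = \left(96122 - \frac{10}{189}\right) + 138120 = \frac{18167048}{189} + 138120 = \frac{44271728}{189}$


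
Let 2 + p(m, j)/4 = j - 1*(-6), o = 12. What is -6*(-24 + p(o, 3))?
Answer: -24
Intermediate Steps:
p(m, j) = 16 + 4*j (p(m, j) = -8 + 4*(j - 1*(-6)) = -8 + 4*(j + 6) = -8 + 4*(6 + j) = -8 + (24 + 4*j) = 16 + 4*j)
-6*(-24 + p(o, 3)) = -6*(-24 + (16 + 4*3)) = -6*(-24 + (16 + 12)) = -6*(-24 + 28) = -6*4 = -24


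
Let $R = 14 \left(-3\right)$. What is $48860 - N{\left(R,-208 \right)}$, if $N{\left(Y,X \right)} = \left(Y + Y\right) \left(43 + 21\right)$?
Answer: $54236$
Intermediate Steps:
$R = -42$
$N{\left(Y,X \right)} = 128 Y$ ($N{\left(Y,X \right)} = 2 Y 64 = 128 Y$)
$48860 - N{\left(R,-208 \right)} = 48860 - 128 \left(-42\right) = 48860 - -5376 = 48860 + 5376 = 54236$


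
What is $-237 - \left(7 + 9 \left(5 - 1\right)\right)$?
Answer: $-280$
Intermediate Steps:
$-237 - \left(7 + 9 \left(5 - 1\right)\right) = -237 - 43 = -280$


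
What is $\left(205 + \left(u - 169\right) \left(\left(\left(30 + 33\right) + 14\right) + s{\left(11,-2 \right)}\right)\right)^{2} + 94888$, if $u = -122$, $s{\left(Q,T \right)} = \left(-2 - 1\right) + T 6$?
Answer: $318253457$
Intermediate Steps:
$s{\left(Q,T \right)} = -3 + 6 T$
$\left(205 + \left(u - 169\right) \left(\left(\left(30 + 33\right) + 14\right) + s{\left(11,-2 \right)}\right)\right)^{2} + 94888 = \left(205 + \left(-122 - 169\right) \left(\left(\left(30 + 33\right) + 14\right) + \left(-3 + 6 \left(-2\right)\right)\right)\right)^{2} + 94888 = \left(205 - 291 \left(\left(63 + 14\right) - 15\right)\right)^{2} + 94888 = \left(205 - 291 \left(77 - 15\right)\right)^{2} + 94888 = \left(205 - 18042\right)^{2} + 94888 = \left(-17837\right)^{2} + 94888 = 318158569 + 94888 = 318253457$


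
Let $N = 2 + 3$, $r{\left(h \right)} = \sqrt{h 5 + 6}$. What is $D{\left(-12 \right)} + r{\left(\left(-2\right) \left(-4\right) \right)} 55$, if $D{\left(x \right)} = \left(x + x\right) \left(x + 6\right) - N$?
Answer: $139 + 55 \sqrt{46} \approx 512.03$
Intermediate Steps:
$r{\left(h \right)} = \sqrt{6 + 5 h}$ ($r{\left(h \right)} = \sqrt{5 h + 6} = \sqrt{6 + 5 h}$)
$N = 5$
$D{\left(x \right)} = -5 + 2 x \left(6 + x\right)$ ($D{\left(x \right)} = \left(x + x\right) \left(x + 6\right) - 5 = 2 x \left(6 + x\right) - 5 = -5 + 2 x \left(6 + x\right)$)
$D{\left(-12 \right)} + r{\left(\left(-2\right) \left(-4\right) \right)} 55 = \left(-5 + 2 \left(-12\right)^{2} + 12 \left(-12\right)\right) + \sqrt{6 + 5 \left(\left(-2\right) \left(-4\right)\right)} 55 = \left(-5 + 2 \cdot 144 - 144\right) + \sqrt{6 + 5 \cdot 8} \cdot 55 = \left(-5 + 288 - 144\right) + \sqrt{6 + 40} \cdot 55 = 139 + \sqrt{46} \cdot 55 = 139 + 55 \sqrt{46}$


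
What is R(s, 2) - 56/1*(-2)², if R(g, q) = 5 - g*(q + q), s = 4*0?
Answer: -219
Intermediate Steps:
s = 0
R(g, q) = 5 - 2*g*q (R(g, q) = 5 - g*2*q = 5 - 2*g*q)
R(s, 2) - 56/1*(-2)² = (5 - 2*0*2) - 56/1*(-2)² = (5 + 0) - 56*1*4 = 5 - 56*4 = 5 - 1*224 = 5 - 224 = -219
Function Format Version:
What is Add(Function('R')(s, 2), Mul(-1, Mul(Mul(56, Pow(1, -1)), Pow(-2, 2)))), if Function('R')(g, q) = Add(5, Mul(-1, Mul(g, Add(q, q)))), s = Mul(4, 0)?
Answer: -219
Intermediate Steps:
s = 0
Function('R')(g, q) = Add(5, Mul(-2, g, q)) (Function('R')(g, q) = Add(5, Mul(-1, Mul(g, Mul(2, q)))) = Add(5, Mul(-1, Mul(2, g, q))) = Add(5, Mul(-2, g, q)))
Add(Function('R')(s, 2), Mul(-1, Mul(Mul(56, Pow(1, -1)), Pow(-2, 2)))) = Add(Add(5, Mul(-2, 0, 2)), Mul(-1, Mul(Mul(56, Pow(1, -1)), Pow(-2, 2)))) = Add(Add(5, 0), Mul(-1, Mul(Mul(56, 1), 4))) = Add(5, Mul(-1, Mul(56, 4))) = Add(5, Mul(-1, 224)) = Add(5, -224) = -219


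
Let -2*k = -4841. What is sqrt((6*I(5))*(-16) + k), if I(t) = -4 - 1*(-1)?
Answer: sqrt(10834)/2 ≈ 52.043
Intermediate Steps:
I(t) = -3 (I(t) = -4 + 1 = -3)
k = 4841/2 (k = -1/2*(-4841) = 4841/2 ≈ 2420.5)
sqrt((6*I(5))*(-16) + k) = sqrt((6*(-3))*(-16) + 4841/2) = sqrt(-18*(-16) + 4841/2) = sqrt(288 + 4841/2) = sqrt(5417/2) = sqrt(10834)/2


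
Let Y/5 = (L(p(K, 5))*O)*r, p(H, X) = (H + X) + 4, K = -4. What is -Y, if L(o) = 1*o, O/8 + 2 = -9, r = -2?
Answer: -4400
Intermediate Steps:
O = -88 (O = -16 + 8*(-9) = -16 - 72 = -88)
p(H, X) = 4 + H + X
L(o) = o
Y = 4400 (Y = 5*(((4 - 4 + 5)*(-88))*(-2)) = 5*((5*(-88))*(-2)) = 5*(-440*(-2)) = 5*880 = 4400)
-Y = -1*4400 = -4400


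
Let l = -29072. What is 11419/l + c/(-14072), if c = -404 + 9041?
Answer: -51472879/51137648 ≈ -1.0066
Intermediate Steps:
c = 8637
11419/l + c/(-14072) = 11419/(-29072) + 8637/(-14072) = 11419*(-1/29072) + 8637*(-1/14072) = -11419/29072 - 8637/14072 = -51472879/51137648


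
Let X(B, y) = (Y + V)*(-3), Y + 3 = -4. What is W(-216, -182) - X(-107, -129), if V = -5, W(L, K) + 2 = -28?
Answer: -66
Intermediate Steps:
Y = -7 (Y = -3 - 4 = -7)
W(L, K) = -30 (W(L, K) = -2 - 28 = -30)
X(B, y) = 36 (X(B, y) = (-7 - 5)*(-3) = -12*(-3) = 36)
W(-216, -182) - X(-107, -129) = -30 - 1*36 = -30 - 36 = -66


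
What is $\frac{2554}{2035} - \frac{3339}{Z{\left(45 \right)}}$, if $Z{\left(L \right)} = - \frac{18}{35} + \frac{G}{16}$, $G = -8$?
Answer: $\frac{475821884}{144485} \approx 3293.2$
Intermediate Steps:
$Z{\left(L \right)} = - \frac{71}{70}$ ($Z{\left(L \right)} = - \frac{18}{35} - \frac{8}{16} = \left(-18\right) \frac{1}{35} - \frac{1}{2} = - \frac{18}{35} - \frac{1}{2} = - \frac{71}{70}$)
$\frac{2554}{2035} - \frac{3339}{Z{\left(45 \right)}} = \frac{2554}{2035} - \frac{3339}{- \frac{71}{70}} = 2554 \cdot \frac{1}{2035} - - \frac{233730}{71} = \frac{2554}{2035} + \frac{233730}{71} = \frac{475821884}{144485}$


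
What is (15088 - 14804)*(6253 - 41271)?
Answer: -9945112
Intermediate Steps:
(15088 - 14804)*(6253 - 41271) = 284*(-35018) = -9945112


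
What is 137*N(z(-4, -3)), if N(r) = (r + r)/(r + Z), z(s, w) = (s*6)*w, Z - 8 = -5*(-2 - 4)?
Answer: 9864/55 ≈ 179.35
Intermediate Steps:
Z = 38 (Z = 8 - 5*(-2 - 4) = 8 - 5*(-6) = 8 + 30 = 38)
z(s, w) = 6*s*w (z(s, w) = (6*s)*w = 6*s*w)
N(r) = 2*r/(38 + r) (N(r) = (r + r)/(r + 38) = (2*r)/(38 + r) = 2*r/(38 + r))
137*N(z(-4, -3)) = 137*(2*(6*(-4)*(-3))/(38 + 6*(-4)*(-3))) = 137*(2*72/(38 + 72)) = 137*(2*72/110) = 137*(2*72*(1/110)) = 137*(72/55) = 9864/55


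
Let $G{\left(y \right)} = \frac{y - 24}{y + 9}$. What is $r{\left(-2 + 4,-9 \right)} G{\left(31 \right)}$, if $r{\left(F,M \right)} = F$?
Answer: $\frac{7}{20} \approx 0.35$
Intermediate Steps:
$G{\left(y \right)} = \frac{-24 + y}{9 + y}$
$r{\left(-2 + 4,-9 \right)} G{\left(31 \right)} = \left(-2 + 4\right) \frac{-24 + 31}{9 + 31} = 2 \cdot \frac{1}{40} \cdot 7 = 2 \cdot \frac{7}{40} = \frac{7}{20}$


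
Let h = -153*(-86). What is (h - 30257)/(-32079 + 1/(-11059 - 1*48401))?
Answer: 1016706540/1907417341 ≈ 0.53303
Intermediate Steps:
h = 13158
(h - 30257)/(-32079 + 1/(-11059 - 1*48401)) = (13158 - 30257)/(-32079 + 1/(-11059 - 1*48401)) = -17099/(-32079 + 1/(-11059 - 48401)) = -17099/(-32079 + 1/(-59460)) = -17099/(-32079 - 1/59460) = -17099/(-1907417341/59460) = -17099*(-59460/1907417341) = 1016706540/1907417341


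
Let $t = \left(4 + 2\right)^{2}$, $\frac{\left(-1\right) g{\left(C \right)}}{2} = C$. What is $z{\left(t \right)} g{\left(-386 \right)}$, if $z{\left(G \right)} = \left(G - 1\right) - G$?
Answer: $-772$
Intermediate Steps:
$g{\left(C \right)} = - 2 C$
$t = 36$ ($t = 6^{2} = 36$)
$z{\left(G \right)} = -1$ ($z{\left(G \right)} = \left(-1 + G\right) - G = -1$)
$z{\left(t \right)} g{\left(-386 \right)} = - \left(-2\right) \left(-386\right) = \left(-1\right) 772 = -772$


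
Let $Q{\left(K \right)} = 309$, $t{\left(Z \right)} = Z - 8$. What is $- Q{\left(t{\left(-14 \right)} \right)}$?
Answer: $-309$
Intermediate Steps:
$t{\left(Z \right)} = -8 + Z$
$- Q{\left(t{\left(-14 \right)} \right)} = \left(-1\right) 309 = -309$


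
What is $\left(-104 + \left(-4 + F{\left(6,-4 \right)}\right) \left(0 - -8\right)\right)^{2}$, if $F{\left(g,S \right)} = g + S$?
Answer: $14400$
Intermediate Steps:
$F{\left(g,S \right)} = S + g$
$\left(-104 + \left(-4 + F{\left(6,-4 \right)}\right) \left(0 - -8\right)\right)^{2} = \left(-104 + \left(-4 + \left(-4 + 6\right)\right) \left(0 - -8\right)\right)^{2} = \left(-104 + \left(-4 + 2\right) \left(0 + 8\right)\right)^{2} = \left(-104 - 16\right)^{2} = \left(-120\right)^{2} = 14400$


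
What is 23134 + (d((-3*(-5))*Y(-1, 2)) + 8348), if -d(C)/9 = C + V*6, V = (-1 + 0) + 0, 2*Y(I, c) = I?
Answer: 63207/2 ≈ 31604.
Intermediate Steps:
Y(I, c) = I/2
V = -1 (V = -1 + 0 = -1)
d(C) = 54 - 9*C (d(C) = -9*(C - 1*6) = -9*(C - 6) = -9*(-6 + C) = 54 - 9*C)
23134 + (d((-3*(-5))*Y(-1, 2)) + 8348) = 23134 + ((54 - 9*(-3*(-5))*(½)*(-1)) + 8348) = 23134 + ((54 - 135*(-1)/2) + 8348) = 23134 + ((54 - 9*(-15/2)) + 8348) = 23134 + ((54 + 135/2) + 8348) = 23134 + (243/2 + 8348) = 23134 + 16939/2 = 63207/2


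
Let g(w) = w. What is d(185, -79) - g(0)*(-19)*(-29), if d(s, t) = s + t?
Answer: 106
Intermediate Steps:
d(185, -79) - g(0)*(-19)*(-29) = (185 - 79) - 0*(-19)*(-29) = 106 - 0*(-29) = 106 - 1*0 = 106 + 0 = 106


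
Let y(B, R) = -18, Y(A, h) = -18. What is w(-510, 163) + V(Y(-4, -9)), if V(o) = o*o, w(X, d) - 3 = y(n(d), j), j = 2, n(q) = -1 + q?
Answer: 309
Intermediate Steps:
w(X, d) = -15 (w(X, d) = 3 - 18 = -15)
V(o) = o**2
w(-510, 163) + V(Y(-4, -9)) = -15 + (-18)**2 = -15 + 324 = 309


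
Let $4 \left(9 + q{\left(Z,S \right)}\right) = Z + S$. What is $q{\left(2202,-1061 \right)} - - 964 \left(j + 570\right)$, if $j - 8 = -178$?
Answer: $\frac{1543505}{4} \approx 3.8588 \cdot 10^{5}$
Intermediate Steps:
$q{\left(Z,S \right)} = -9 + \frac{S}{4} + \frac{Z}{4}$ ($q{\left(Z,S \right)} = -9 + \frac{Z + S}{4} = -9 + \frac{S + Z}{4} = -9 + \left(\frac{S}{4} + \frac{Z}{4}\right) = -9 + \frac{S}{4} + \frac{Z}{4}$)
$j = -170$ ($j = 8 - 178 = -170$)
$q{\left(2202,-1061 \right)} - - 964 \left(j + 570\right) = \left(-9 + \frac{1}{4} \left(-1061\right) + \frac{1}{4} \cdot 2202\right) - - 964 \left(-170 + 570\right) = \left(-9 - \frac{1061}{4} + \frac{1101}{2}\right) - \left(-964\right) 400 = \frac{1105}{4} - -385600 = \frac{1105}{4} + 385600 = \frac{1543505}{4}$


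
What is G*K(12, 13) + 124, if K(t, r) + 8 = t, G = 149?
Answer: 720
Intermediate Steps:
K(t, r) = -8 + t
G*K(12, 13) + 124 = 149*(-8 + 12) + 124 = 149*4 + 124 = 596 + 124 = 720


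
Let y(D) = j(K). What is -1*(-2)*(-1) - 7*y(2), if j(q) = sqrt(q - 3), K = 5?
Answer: -2 - 7*sqrt(2) ≈ -11.899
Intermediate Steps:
j(q) = sqrt(-3 + q)
y(D) = sqrt(2) (y(D) = sqrt(-3 + 5) = sqrt(2))
-1*(-2)*(-1) - 7*y(2) = -1*(-2)*(-1) - 7*sqrt(2) = 2*(-1) - 7*sqrt(2) = -2 - 7*sqrt(2)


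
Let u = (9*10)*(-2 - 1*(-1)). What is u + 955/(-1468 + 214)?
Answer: -113815/1254 ≈ -90.762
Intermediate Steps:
u = -90 (u = 90*(-2 + 1) = 90*(-1) = -90)
u + 955/(-1468 + 214) = -90 + 955/(-1468 + 214) = -90 + 955/(-1254) = -90 + 955*(-1/1254) = -90 - 955/1254 = -113815/1254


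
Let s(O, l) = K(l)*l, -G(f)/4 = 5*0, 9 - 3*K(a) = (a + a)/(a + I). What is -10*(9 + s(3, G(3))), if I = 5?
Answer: -90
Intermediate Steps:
K(a) = 3 - 2*a/(3*(5 + a)) (K(a) = 3 - (a + a)/(3*(a + 5)) = 3 - 2*a/(3*(5 + a)))
G(f) = 0 (G(f) = -20*0 = -4*0 = 0)
s(O, l) = l*(45 + 7*l)/(3*(5 + l)) (s(O, l) = ((45 + 7*l)/(3*(5 + l)))*l = l*(45 + 7*l)/(3*(5 + l)))
-10*(9 + s(3, G(3))) = -10*(9 + (1/3)*0*(45 + 7*0)/(5 + 0)) = -10*(9 + (1/3)*0*(45 + 0)/5) = -10*(9 + (1/3)*0*(1/5)*45) = -10*(9 + 0) = -10*9 = -90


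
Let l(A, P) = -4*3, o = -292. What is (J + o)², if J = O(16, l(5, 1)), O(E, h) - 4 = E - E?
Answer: 82944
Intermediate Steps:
l(A, P) = -12
O(E, h) = 4 (O(E, h) = 4 + (E - E) = 4 + 0 = 4)
J = 4
(J + o)² = (4 - 292)² = (-288)² = 82944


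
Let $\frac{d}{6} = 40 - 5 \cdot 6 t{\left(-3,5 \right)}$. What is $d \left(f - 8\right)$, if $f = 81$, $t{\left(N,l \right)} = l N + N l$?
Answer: $411720$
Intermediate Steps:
$t{\left(N,l \right)} = 2 N l$ ($t{\left(N,l \right)} = N l + N l = 2 N l$)
$d = 5640$ ($d = 6 \left(40 - 5 \cdot 6 \cdot 2 \left(-3\right) 5\right) = 6 \left(40 - 5 \cdot 6 \left(-30\right)\right) = 6 \left(40 - 5 \left(-180\right)\right) = 6 \left(40 - -900\right) = 6 \left(40 + 900\right) = 6 \cdot 940 = 5640$)
$d \left(f - 8\right) = 5640 \left(81 - 8\right) = 5640 \cdot 73 = 411720$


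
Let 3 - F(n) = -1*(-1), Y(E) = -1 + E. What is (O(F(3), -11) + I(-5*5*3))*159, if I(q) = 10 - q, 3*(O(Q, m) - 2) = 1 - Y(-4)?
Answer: 14151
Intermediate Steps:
F(n) = 2 (F(n) = 3 - (-1)*(-1) = 3 - 1*1 = 3 - 1 = 2)
O(Q, m) = 4 (O(Q, m) = 2 + (1 - (-1 - 4))/3 = 2 + (1 - 1*(-5))/3 = 2 + (1 + 5)/3 = 2 + (⅓)*6 = 2 + 2 = 4)
(O(F(3), -11) + I(-5*5*3))*159 = (4 + (10 - (-5*5)*3))*159 = (4 + (10 - (-25)*3))*159 = (4 + (10 - 1*(-75)))*159 = (4 + (10 + 75))*159 = (4 + 85)*159 = 89*159 = 14151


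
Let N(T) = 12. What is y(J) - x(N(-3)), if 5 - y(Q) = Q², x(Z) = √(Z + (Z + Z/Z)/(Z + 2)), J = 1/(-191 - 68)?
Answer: 335404/67081 - √2534/14 ≈ 1.4044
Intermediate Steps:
J = -1/259 (J = 1/(-259) = -1/259 ≈ -0.0038610)
x(Z) = √(Z + (1 + Z)/(2 + Z)) (x(Z) = √(Z + (Z + 1)/(2 + Z)) = √(Z + (1 + Z)/(2 + Z)))
y(Q) = 5 - Q²
y(J) - x(N(-3)) = (5 - (-1/259)²) - √((1 + 12 + 12*(2 + 12))/(2 + 12)) = (5 - 1*1/67081) - √((1 + 12 + 12*14)/14) = (5 - 1/67081) - √((1 + 12 + 168)/14) = 335404/67081 - √((1/14)*181) = 335404/67081 - √(181/14) = 335404/67081 - √2534/14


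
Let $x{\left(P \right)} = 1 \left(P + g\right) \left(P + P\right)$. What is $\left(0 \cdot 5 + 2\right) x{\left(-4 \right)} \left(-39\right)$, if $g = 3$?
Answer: $-624$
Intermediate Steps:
$x{\left(P \right)} = 2 P \left(3 + P\right)$ ($x{\left(P \right)} = 1 \left(P + 3\right) \left(P + P\right) = 1 \left(3 + P\right) 2 P = 1 \cdot 2 P \left(3 + P\right) = 2 P \left(3 + P\right)$)
$\left(0 \cdot 5 + 2\right) x{\left(-4 \right)} \left(-39\right) = \left(0 \cdot 5 + 2\right) 2 \left(-4\right) \left(3 - 4\right) \left(-39\right) = \left(0 + 2\right) 2 \left(-4\right) \left(-1\right) \left(-39\right) = 2 \cdot 8 \left(-39\right) = 16 \left(-39\right) = -624$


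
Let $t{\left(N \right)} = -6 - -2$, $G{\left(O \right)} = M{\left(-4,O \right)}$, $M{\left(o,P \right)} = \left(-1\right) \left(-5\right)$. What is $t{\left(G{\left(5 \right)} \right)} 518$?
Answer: $-2072$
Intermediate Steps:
$M{\left(o,P \right)} = 5$
$G{\left(O \right)} = 5$
$t{\left(N \right)} = -4$ ($t{\left(N \right)} = -6 + 2 = -4$)
$t{\left(G{\left(5 \right)} \right)} 518 = \left(-4\right) 518 = -2072$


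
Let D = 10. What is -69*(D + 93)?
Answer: -7107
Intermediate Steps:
-69*(D + 93) = -69*(10 + 93) = -69*103 = -7107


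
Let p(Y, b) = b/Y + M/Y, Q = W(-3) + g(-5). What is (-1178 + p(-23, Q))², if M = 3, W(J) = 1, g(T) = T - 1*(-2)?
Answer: 734139025/529 ≈ 1.3878e+6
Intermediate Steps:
g(T) = 2 + T (g(T) = T + 2 = 2 + T)
Q = -2 (Q = 1 + (2 - 5) = 1 - 3 = -2)
p(Y, b) = 3/Y + b/Y (p(Y, b) = b/Y + 3/Y = 3/Y + b/Y)
(-1178 + p(-23, Q))² = (-1178 + (3 - 2)/(-23))² = (-1178 - 1/23*1)² = (-1178 - 1/23)² = (-27095/23)² = 734139025/529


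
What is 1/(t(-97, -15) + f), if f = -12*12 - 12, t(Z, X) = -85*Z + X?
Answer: 1/8074 ≈ 0.00012385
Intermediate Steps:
t(Z, X) = X - 85*Z
f = -156 (f = -144 - 12 = -156)
1/(t(-97, -15) + f) = 1/((-15 - 85*(-97)) - 156) = 1/((-15 + 8245) - 156) = 1/(8230 - 156) = 1/8074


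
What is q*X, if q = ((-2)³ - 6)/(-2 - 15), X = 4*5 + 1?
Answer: 294/17 ≈ 17.294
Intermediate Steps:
X = 21 (X = 20 + 1 = 21)
q = 14/17 (q = (-8 - 6)/(-17) = -14*(-1/17) = 14/17 ≈ 0.82353)
q*X = (14/17)*21 = 294/17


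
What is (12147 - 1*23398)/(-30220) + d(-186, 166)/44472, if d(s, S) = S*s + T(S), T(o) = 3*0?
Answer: -18029927/55997660 ≈ -0.32198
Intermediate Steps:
T(o) = 0
d(s, S) = S*s (d(s, S) = S*s + 0 = S*s)
(12147 - 1*23398)/(-30220) + d(-186, 166)/44472 = (12147 - 1*23398)/(-30220) + (166*(-186))/44472 = (12147 - 23398)*(-1/30220) - 30876*1/44472 = -11251*(-1/30220) - 2573/3706 = 11251/30220 - 2573/3706 = -18029927/55997660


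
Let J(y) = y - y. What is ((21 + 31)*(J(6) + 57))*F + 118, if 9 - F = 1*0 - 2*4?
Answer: 50506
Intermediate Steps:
J(y) = 0
F = 17 (F = 9 - (1*0 - 2*4) = 9 - (0 - 8) = 9 - 1*(-8) = 9 + 8 = 17)
((21 + 31)*(J(6) + 57))*F + 118 = ((21 + 31)*(0 + 57))*17 + 118 = (52*57)*17 + 118 = 2964*17 + 118 = 50388 + 118 = 50506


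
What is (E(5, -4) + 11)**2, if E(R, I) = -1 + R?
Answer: 225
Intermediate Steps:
(E(5, -4) + 11)**2 = ((-1 + 5) + 11)**2 = (4 + 11)**2 = 15**2 = 225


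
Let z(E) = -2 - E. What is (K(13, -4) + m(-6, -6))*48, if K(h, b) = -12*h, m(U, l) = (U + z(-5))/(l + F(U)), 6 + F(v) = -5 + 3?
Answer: -52344/7 ≈ -7477.7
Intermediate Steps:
F(v) = -8 (F(v) = -6 + (-5 + 3) = -6 - 2 = -8)
m(U, l) = (3 + U)/(-8 + l) (m(U, l) = (U + (-2 - 1*(-5)))/(l - 8) = (U + (-2 + 5))/(-8 + l) = (U + 3)/(-8 + l) = (3 + U)/(-8 + l))
(K(13, -4) + m(-6, -6))*48 = (-12*13 + (3 - 6)/(-8 - 6))*48 = (-156 - 3/(-14))*48 = (-156 - 1/14*(-3))*48 = (-156 + 3/14)*48 = -2181/14*48 = -52344/7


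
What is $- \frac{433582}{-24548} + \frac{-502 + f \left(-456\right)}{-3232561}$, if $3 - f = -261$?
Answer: $\frac{702273886515}{39676453714} \approx 17.7$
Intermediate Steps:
$f = 264$ ($f = 3 - -261 = 3 + 261 = 264$)
$- \frac{433582}{-24548} + \frac{-502 + f \left(-456\right)}{-3232561} = - \frac{433582}{-24548} + \frac{-502 + 264 \left(-456\right)}{-3232561} = \left(-433582\right) \left(- \frac{1}{24548}\right) + \left(-502 - 120384\right) \left(- \frac{1}{3232561}\right) = \frac{216791}{12274} - - \frac{120886}{3232561} = \frac{216791}{12274} + \frac{120886}{3232561} = \frac{702273886515}{39676453714}$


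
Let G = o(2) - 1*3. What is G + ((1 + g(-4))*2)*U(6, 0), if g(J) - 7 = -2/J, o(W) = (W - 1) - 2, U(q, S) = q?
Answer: 98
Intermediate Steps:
o(W) = -3 + W (o(W) = (-1 + W) - 2 = -3 + W)
g(J) = 7 - 2/J
G = -4 (G = (-3 + 2) - 1*3 = -1 - 3 = -4)
G + ((1 + g(-4))*2)*U(6, 0) = -4 + ((1 + (7 - 2/(-4)))*2)*6 = -4 + ((1 + (7 - 2*(-1/4)))*2)*6 = -4 + ((1 + (7 + 1/2))*2)*6 = -4 + ((1 + 15/2)*2)*6 = -4 + ((17/2)*2)*6 = -4 + 17*6 = -4 + 102 = 98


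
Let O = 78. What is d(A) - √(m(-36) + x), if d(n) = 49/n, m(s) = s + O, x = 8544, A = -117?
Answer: -49/117 - 9*√106 ≈ -93.079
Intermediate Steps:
m(s) = 78 + s (m(s) = s + 78 = 78 + s)
d(A) - √(m(-36) + x) = 49/(-117) - √((78 - 36) + 8544) = 49*(-1/117) - √(42 + 8544) = -49/117 - √8586 = -49/117 - 9*√106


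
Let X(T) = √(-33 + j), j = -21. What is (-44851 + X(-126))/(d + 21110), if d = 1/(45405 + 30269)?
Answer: -3394054574/1597478141 + 227022*I*√6/1597478141 ≈ -2.1246 + 0.0003481*I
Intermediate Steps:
d = 1/75674 ≈ 1.3215e-5
X(T) = 3*I*√6 (X(T) = √(-33 - 21) = √(-54) = 3*I*√6)
(-44851 + X(-126))/(d + 21110) = (-44851 + 3*I*√6)/(1/75674 + 21110) = (-44851 + 3*I*√6)/(1597478141/75674) = (-44851 + 3*I*√6)*(75674/1597478141) = -3394054574/1597478141 + 227022*I*√6/1597478141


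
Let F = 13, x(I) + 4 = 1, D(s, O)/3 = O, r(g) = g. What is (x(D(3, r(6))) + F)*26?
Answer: 260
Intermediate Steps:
D(s, O) = 3*O
x(I) = -3 (x(I) = -4 + 1 = -3)
(x(D(3, r(6))) + F)*26 = (-3 + 13)*26 = 10*26 = 260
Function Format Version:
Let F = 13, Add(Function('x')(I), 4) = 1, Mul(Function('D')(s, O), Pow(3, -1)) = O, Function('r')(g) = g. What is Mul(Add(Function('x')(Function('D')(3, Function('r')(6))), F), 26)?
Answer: 260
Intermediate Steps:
Function('D')(s, O) = Mul(3, O)
Function('x')(I) = -3 (Function('x')(I) = Add(-4, 1) = -3)
Mul(Add(Function('x')(Function('D')(3, Function('r')(6))), F), 26) = Mul(Add(-3, 13), 26) = Mul(10, 26) = 260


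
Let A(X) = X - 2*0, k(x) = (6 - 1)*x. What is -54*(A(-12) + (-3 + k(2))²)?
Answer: -1998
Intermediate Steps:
k(x) = 5*x
A(X) = X (A(X) = X + 0 = X)
-54*(A(-12) + (-3 + k(2))²) = -54*(-12 + (-3 + 5*2)²) = -54*(-12 + (-3 + 10)²) = -54*(-12 + 7²) = -54*(-12 + 49) = -54*37 = -1998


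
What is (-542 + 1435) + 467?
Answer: 1360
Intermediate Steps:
(-542 + 1435) + 467 = 893 + 467 = 1360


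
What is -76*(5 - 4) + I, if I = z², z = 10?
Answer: 24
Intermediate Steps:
I = 100 (I = 10² = 100)
-76*(5 - 4) + I = -76*(5 - 4) + 100 = -76 + 100 = 24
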